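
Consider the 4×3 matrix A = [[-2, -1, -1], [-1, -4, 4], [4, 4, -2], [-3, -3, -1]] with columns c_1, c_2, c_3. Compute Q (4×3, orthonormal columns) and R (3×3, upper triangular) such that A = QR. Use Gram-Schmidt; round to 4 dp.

Q = [[-0.3651, 0.3379, -0.0501], [-0.1826, -0.9397, -0.0167], [0.7303, -0.0422, -0.6177], [-0.5477, 0.0317, -0.7846]], R = [[5.4772, 5.6598, -1.2780], [0.0000, 3.1570, -4.0439], [0.0000, 0.0000, 2.0033]]

c_1 = (-2, -1, 4, -3); ‖c_1‖ = 5.4772, so q_1 = (-0.3651, -0.1826, 0.7303, -0.5477).
q_1·c_2 = (-0.3651)·(-1) + (-0.1826)·(-4) + 0.7303·4 + (-0.5477)·(-3) = 5.6598.
u_2 = c_2 − 5.6598·q_1 = (1.0667, -2.9667, -0.1333, 0.1000).
‖u_2‖ = 3.1570, so q_2 = (0.3379, -0.9397, -0.0422, 0.0317).
q_1·c_3 = (-0.3651)·(-1) + (-0.1826)·4 + 0.7303·(-2) + (-0.5477)·(-1) = -1.2780; q_2·c_3 = 0.3379·(-1) + (-0.9397)·4 + (-0.0422)·(-2) + 0.0317·(-1) = -4.0439.
u_3 = c_3 + 1.2780·q_1 + 4.0439·q_2 = (-0.1003, -0.0334, -1.2375, -1.5719).
‖u_3‖ = 2.0033, so q_3 = (-0.0501, -0.0167, -0.6177, -0.7846).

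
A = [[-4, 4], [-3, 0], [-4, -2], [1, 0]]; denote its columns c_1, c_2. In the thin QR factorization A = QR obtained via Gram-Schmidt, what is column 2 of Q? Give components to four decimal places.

q_2 = (0.7533, -0.1329, -0.6425, 0.0443)

q_1 = c_1/‖c_1‖ = (-4, -3, -4, 1)/6.4807 = (-0.6172, -0.4629, -0.6172, 0.1543).
r_{12} = q_1·c_2 = -1.2344.
u_2 = c_2 + 1.2344·q_1 = (3.2381, -0.5714, -2.7619, 0.1905).
‖u_2‖ = 4.2984, so q_2 = (0.7533, -0.1329, -0.6425, 0.0443).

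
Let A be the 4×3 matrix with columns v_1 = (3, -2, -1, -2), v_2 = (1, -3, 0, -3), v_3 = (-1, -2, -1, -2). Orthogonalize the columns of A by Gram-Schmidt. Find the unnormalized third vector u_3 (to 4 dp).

u_3 = (-0.6154, -0.1026, -1.4359, -0.1026)

v_1 = (3, -2, -1, -2); ‖v_1‖ = 4.2426, so q_1 = (0.7071, -0.4714, -0.2357, -0.4714).
q_1·v_2 = 0.7071·1 + (-0.4714)·(-3) + (-0.2357)·0 + (-0.4714)·(-3) = 3.5355.
u_2 = v_2 − 3.5355·q_1 = (-1.5000, -1.3333, 0.8333, -1.3333).
‖u_2‖ = 2.5495, so q_2 = (-0.5883, -0.5230, 0.3269, -0.5230).
q_1·v_3 = 0.7071·(-1) + (-0.4714)·(-2) + (-0.2357)·(-1) + (-0.4714)·(-2) = 1.4142; q_2·v_3 = (-0.5883)·(-1) + (-0.5230)·(-2) + 0.3269·(-1) + (-0.5230)·(-2) = 2.3534.
u_3 = v_3 − 1.4142·q_1 − 2.3534·q_2 = (-0.6154, -0.1026, -1.4359, -0.1026).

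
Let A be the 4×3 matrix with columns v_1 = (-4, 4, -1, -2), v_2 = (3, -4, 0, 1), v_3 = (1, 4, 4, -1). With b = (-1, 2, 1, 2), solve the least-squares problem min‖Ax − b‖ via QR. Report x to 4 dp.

v_1 = (-4, 4, -1, -2); ‖v_1‖ = 6.0828, so q_1 = (-0.6576, 0.6576, -0.1644, -0.3288).
q_1·v_2 = (-0.6576)·3 + 0.6576·(-4) + (-0.1644)·0 + (-0.3288)·1 = -4.9320.
u_2 = v_2 + 4.9320·q_1 = (-0.2432, -0.7568, -0.8108, -0.6216).
‖u_2‖ = 1.2945, so q_2 = (-0.1879, -0.5846, -0.6264, -0.4802).
q_1·v_3 = (-0.6576)·1 + 0.6576·4 + (-0.1644)·4 + (-0.3288)·(-1) = 1.6440; q_2·v_3 = (-0.1879)·1 + (-0.5846)·4 + (-0.6264)·4 + (-0.4802)·(-1) = -4.5516.
u_3 = v_3 − 1.6440·q_1 + 4.5516·q_2 = (1.2258, 0.2581, 1.4194, -2.6452).
‖u_3‖ = 3.2528, so q_3 = (0.3768, 0.0793, 0.4363, -0.8132).
Qᵀb = (1.1508, -2.5681, -1.4082).
Back-substitute: x_3 = -1.4082/3.2528 = -0.4329.
x_2 = (-2.5681 + 4.5516·(-0.4329))/1.2945 = -3.5061.
x_1 = (1.1508 + 4.9320·(-3.5061) − 1.6440·(-0.4329))/6.0828 = -2.5366.

x = (-2.5366, -3.5061, -0.4329)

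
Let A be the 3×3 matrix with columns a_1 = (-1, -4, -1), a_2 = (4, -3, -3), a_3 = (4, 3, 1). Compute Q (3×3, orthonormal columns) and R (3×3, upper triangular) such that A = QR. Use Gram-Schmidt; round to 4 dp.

e_1 = a_1/‖a_1‖ = (-1, -4, -1)/4.2426 = (-0.2357, -0.9428, -0.2357).
r_{12} = e_1·a_2 = 2.5927.
u_2 = a_2 − 2.5927·e_1 = (4.6111, -0.5556, -2.3889).
‖u_2‖ = 5.2228, so e_2 = (0.8829, -0.1064, -0.4574).
r_{13} = e_1·a_3 = -4.0069; r_{23} = e_2·a_3 = 2.7550.
u_3 = a_3 + 4.0069·e_1 − 2.7550·e_2 = (0.6232, -0.4847, 1.3157).
‖u_3‖ = 1.5344, so e_3 = (0.4062, -0.3159, 0.8575).

Q = [[-0.2357, 0.8829, 0.4062], [-0.9428, -0.1064, -0.3159], [-0.2357, -0.4574, 0.8575]], R = [[4.2426, 2.5927, -4.0069], [0.0000, 5.2228, 2.7550], [0.0000, 0.0000, 1.5344]]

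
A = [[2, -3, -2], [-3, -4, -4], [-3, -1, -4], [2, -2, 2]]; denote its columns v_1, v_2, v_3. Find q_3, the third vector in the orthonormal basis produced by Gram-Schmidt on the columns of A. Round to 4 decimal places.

q_3 = (-0.6673, 0.3001, -0.3584, 0.5799)

v_1 = (2, -3, -3, 2); ‖v_1‖ = 5.0990, so q_1 = (0.3922, -0.5883, -0.5883, 0.3922).
q_1·v_2 = 0.3922·(-3) + (-0.5883)·(-4) + (-0.5883)·(-1) + 0.3922·(-2) = 0.9806.
u_2 = v_2 − 0.9806·q_1 = (-3.3846, -3.4231, -0.4231, -2.3846).
‖u_2‖ = 5.3887, so q_2 = (-0.6281, -0.6352, -0.0785, -0.4425).
q_1·v_3 = 0.3922·(-2) + (-0.5883)·(-4) + (-0.5883)·(-4) + 0.3922·2 = 4.7068; q_2·v_3 = (-0.6281)·(-2) + (-0.6352)·(-4) + (-0.0785)·(-4) + (-0.4425)·2 = 3.2261.
u_3 = v_3 − 4.7068·q_1 − 3.2261·q_2 = (-1.8199, 0.8185, -0.9775, 1.5815).
‖u_3‖ = 2.7273, so q_3 = (-0.6673, 0.3001, -0.3584, 0.5799).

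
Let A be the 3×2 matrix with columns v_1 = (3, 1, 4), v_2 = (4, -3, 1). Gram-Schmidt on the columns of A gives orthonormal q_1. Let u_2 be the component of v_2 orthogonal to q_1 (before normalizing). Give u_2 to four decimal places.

v_1 = (3, 1, 4); ‖v_1‖ = 5.0990, so q_1 = (0.5883, 0.1961, 0.7845).
q_1·v_2 = 0.5883·4 + 0.1961·(-3) + 0.7845·1 = 2.5495.
u_2 = v_2 − 2.5495·q_1 = (2.5000, -3.5000, -1.0000).

u_2 = (2.5000, -3.5000, -1.0000)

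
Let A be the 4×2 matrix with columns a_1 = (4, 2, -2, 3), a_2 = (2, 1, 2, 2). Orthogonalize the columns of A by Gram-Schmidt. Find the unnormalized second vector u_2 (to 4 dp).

a_1 = (4, 2, -2, 3); ‖a_1‖ = 5.7446, so e_1 = (0.6963, 0.3482, -0.3482, 0.5222).
e_1·a_2 = 0.6963·2 + 0.3482·1 + (-0.3482)·2 + 0.5222·2 = 2.0889.
u_2 = a_2 − 2.0889·e_1 = (0.5455, 0.2727, 2.7273, 0.9091).

u_2 = (0.5455, 0.2727, 2.7273, 0.9091)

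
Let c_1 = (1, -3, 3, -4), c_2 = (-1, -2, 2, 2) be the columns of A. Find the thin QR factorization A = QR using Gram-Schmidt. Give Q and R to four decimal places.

Q = [[0.1690, -0.3041], [-0.5071, -0.4882], [0.5071, 0.4882], [-0.6761, 0.6563]], R = [[5.9161, 0.5071], [0.0000, 3.5697]]

c_1 = (1, -3, 3, -4); ‖c_1‖ = 5.9161, so e_1 = (0.1690, -0.5071, 0.5071, -0.6761).
e_1·c_2 = 0.1690·(-1) + (-0.5071)·(-2) + 0.5071·2 + (-0.6761)·2 = 0.5071.
u_2 = c_2 − 0.5071·e_1 = (-1.0857, -1.7429, 1.7429, 2.3429).
‖u_2‖ = 3.5697, so e_2 = (-0.3041, -0.4882, 0.4882, 0.6563).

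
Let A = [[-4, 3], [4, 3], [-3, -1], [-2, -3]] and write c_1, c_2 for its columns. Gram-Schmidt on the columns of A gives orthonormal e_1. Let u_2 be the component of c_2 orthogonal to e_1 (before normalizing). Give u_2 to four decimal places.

c_1 = (-4, 4, -3, -2); ‖c_1‖ = 6.7082, so e_1 = (-0.5963, 0.5963, -0.4472, -0.2981).
e_1·c_2 = (-0.5963)·3 + 0.5963·3 + (-0.4472)·(-1) + (-0.2981)·(-3) = 1.3416.
u_2 = c_2 − 1.3416·e_1 = (3.8000, 2.2000, -0.4000, -2.6000).

u_2 = (3.8000, 2.2000, -0.4000, -2.6000)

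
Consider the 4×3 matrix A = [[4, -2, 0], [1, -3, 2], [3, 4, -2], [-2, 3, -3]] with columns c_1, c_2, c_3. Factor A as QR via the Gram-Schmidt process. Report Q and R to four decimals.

Q = [[0.7303, -0.2187, -0.6190], [0.1826, -0.4648, 0.1177], [0.5477, 0.7381, 0.3121], [-0.3651, 0.4374, -0.7110]], R = [[5.4772, -0.9129, 0.3651], [0.0000, 6.0964, -3.7180], [0.0000, 0.0000, 1.7444]]

c_1 = (4, 1, 3, -2); ‖c_1‖ = 5.4772, so q_1 = (0.7303, 0.1826, 0.5477, -0.3651).
q_1·c_2 = 0.7303·(-2) + 0.1826·(-3) + 0.5477·4 + (-0.3651)·3 = -0.9129.
u_2 = c_2 + 0.9129·q_1 = (-1.3333, -2.8333, 4.5000, 2.6667).
‖u_2‖ = 6.0964, so q_2 = (-0.2187, -0.4648, 0.7381, 0.4374).
q_1·c_3 = 0.7303·0 + 0.1826·2 + 0.5477·(-2) + (-0.3651)·(-3) = 0.3651; q_2·c_3 = (-0.2187)·0 + (-0.4648)·2 + 0.7381·(-2) + 0.4374·(-3) = -3.7180.
u_3 = c_3 − 0.3651·q_1 + 3.7180·q_2 = (-1.0798, 0.2054, 0.5444, -1.2404).
‖u_3‖ = 1.7444, so q_3 = (-0.6190, 0.1177, 0.3121, -0.7110).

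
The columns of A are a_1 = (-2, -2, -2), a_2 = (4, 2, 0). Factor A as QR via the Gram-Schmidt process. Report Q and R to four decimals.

Q = [[-0.5774, 0.7071], [-0.5774, 0.0000], [-0.5774, -0.7071]], R = [[3.4641, -3.4641], [0.0000, 2.8284]]

e_1 = a_1/‖a_1‖ = (-2, -2, -2)/3.4641 = (-0.5774, -0.5774, -0.5774).
r_{12} = e_1·a_2 = -3.4641.
u_2 = a_2 + 3.4641·e_1 = (2.0000, 0.0000, -2.0000).
‖u_2‖ = 2.8284, so e_2 = (0.7071, 0.0000, -0.7071).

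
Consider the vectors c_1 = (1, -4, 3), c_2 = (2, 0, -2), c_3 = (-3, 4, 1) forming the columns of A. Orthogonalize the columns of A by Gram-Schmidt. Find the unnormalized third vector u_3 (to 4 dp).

u_3 = (0.6667, 0.6667, 0.6667)

q_1 = c_1/‖c_1‖ = (1, -4, 3)/5.0990 = (0.1961, -0.7845, 0.5883).
r_{12} = q_1·c_2 = -0.7845.
u_2 = c_2 + 0.7845·q_1 = (2.1538, -0.6154, -1.5385).
‖u_2‖ = 2.7175, so q_2 = (0.7926, -0.2265, -0.5661).
r_{13} = q_1·c_3 = -3.1379; r_{23} = q_2·c_3 = -3.8497.
u_3 = c_3 + 3.1379·q_1 + 3.8497·q_2 = (0.6667, 0.6667, 0.6667).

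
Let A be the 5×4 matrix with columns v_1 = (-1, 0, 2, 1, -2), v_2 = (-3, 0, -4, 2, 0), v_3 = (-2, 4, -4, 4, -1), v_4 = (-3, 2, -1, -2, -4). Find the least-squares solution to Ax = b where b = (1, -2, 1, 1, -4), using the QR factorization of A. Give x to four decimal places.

x = (1.0317, 0.1234, -0.1851, 0.0076)

v_1 = (-1, 0, 2, 1, -2); ‖v_1‖ = 3.1623, so q_1 = (-0.3162, 0.0000, 0.6325, 0.3162, -0.6325).
q_1·v_2 = (-0.3162)·(-3) + 0.0000·0 + 0.6325·(-4) + 0.3162·2 + (-0.6325)·0 = -0.9487.
u_2 = v_2 + 0.9487·q_1 = (-3.3000, 0.0000, -3.4000, 2.3000, -0.6000).
‖u_2‖ = 5.3009, so q_2 = (-0.6225, 0.0000, -0.6414, 0.4339, -0.1132).
q_1·v_3 = (-0.3162)·(-2) + 0.0000·4 + 0.6325·(-4) + 0.3162·4 + (-0.6325)·(-1) = 0.0000; q_2·v_3 = (-0.6225)·(-2) + 0.0000·4 + (-0.6414)·(-4) + 0.4339·4 + (-0.1132)·(-1) = 5.6594.
u_3 = v_3 − 0.0000·q_1 − 5.6594·q_2 = (1.5231, 4.0000, -0.3701, 1.5445, -0.3594).
‖u_3‖ = 4.5795, so q_3 = (0.3326, 0.8735, -0.0808, 0.3373, -0.0785).
q_1·v_4 = (-0.3162)·(-3) + 0.0000·2 + 0.6325·(-1) + 0.3162·(-2) + (-0.6325)·(-4) = 2.2136; q_2·v_4 = (-0.6225)·(-3) + 0.0000·2 + (-0.6414)·(-1) + 0.4339·(-2) + (-0.1132)·(-4) = 2.0940; q_3·v_4 = 0.3326·(-3) + 0.8735·2 + (-0.0808)·(-1) + 0.3373·(-2) + (-0.0785)·(-4) = 0.4694.
u_4 = v_4 − 2.2136·q_1 − 2.0940·q_2 − 0.4694·q_3 = (-1.1526, 1.5900, -1.0190, -3.7668, -2.3261).
‖u_4‖ = 4.9492, so q_4 = (-0.2329, 0.3213, -0.2059, -0.7611, -0.4700).
Qᵀb = (3.1623, -0.3773, -0.8439, 0.0376).
Back-substitute: x_4 = 0.0376/4.9492 = 0.0076.
x_3 = (-0.8439 − 0.4694·0.0076)/4.5795 = -0.1851.
x_2 = (-0.3773 − 5.6594·(-0.1851) − 2.0940·0.0076)/5.3009 = 0.1234.
x_1 = (3.1623 + 0.9487·0.1234 − 0.0000·(-0.1851) − 2.2136·0.0076)/3.1623 = 1.0317.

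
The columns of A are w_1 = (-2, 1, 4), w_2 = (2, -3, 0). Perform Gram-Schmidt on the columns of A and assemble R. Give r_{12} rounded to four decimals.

r_{12} = -1.5275

w_1 = (-2, 1, 4); ‖w_1‖ = 4.5826, so q_1 = (-0.4364, 0.2182, 0.8729).
r_{12} = q_1·w_2 = -1.5275.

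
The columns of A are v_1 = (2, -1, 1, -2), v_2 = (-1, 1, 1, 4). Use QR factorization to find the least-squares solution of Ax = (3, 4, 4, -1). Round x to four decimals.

e_1 = v_1/‖v_1‖ = (2, -1, 1, -2)/3.1623 = (0.6325, -0.3162, 0.3162, -0.6325).
r_{12} = e_1·v_2 = -3.1623.
u_2 = v_2 + 3.1623·e_1 = (1.0000, 0.0000, 2.0000, 2.0000).
‖u_2‖ = 3.0000, so e_2 = (0.3333, 0.0000, 0.6667, 0.6667).
Qᵀb = (2.5298, 3.0000).
Back-substitute: x_2 = 3.0000/3.0000 = 1.0000.
x_1 = (2.5298 + 3.1623·1.0000)/3.1623 = 1.8000.

x = (1.8000, 1.0000)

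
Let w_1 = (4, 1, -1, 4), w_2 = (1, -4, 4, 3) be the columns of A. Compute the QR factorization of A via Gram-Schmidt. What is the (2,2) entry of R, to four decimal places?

r_{22} = 6.3338

e_1 = w_1/‖w_1‖ = (4, 1, -1, 4)/5.8310 = (0.6860, 0.1715, -0.1715, 0.6860).
r_{12} = e_1·w_2 = 1.3720.
u_2 = w_2 − 1.3720·e_1 = (0.0588, -4.2353, 4.2353, 2.0588).
r_{22} = ‖u_2‖ = 6.3338.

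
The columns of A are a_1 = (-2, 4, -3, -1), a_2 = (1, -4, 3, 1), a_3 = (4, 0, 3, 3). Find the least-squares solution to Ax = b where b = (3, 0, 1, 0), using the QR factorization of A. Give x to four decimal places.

x = (-2.4259, -2.3704, 0.1296)

a_1 = (-2, 4, -3, -1); ‖a_1‖ = 5.4772, so e_1 = (-0.3651, 0.7303, -0.5477, -0.1826).
e_1·a_2 = (-0.3651)·1 + 0.7303·(-4) + (-0.5477)·3 + (-0.1826)·1 = -5.1121.
u_2 = a_2 + 5.1121·e_1 = (-0.8667, -0.2667, 0.2000, 0.0667).
‖u_2‖ = 0.9309, so e_2 = (-0.9309, -0.2864, 0.2148, 0.0716).
e_1·a_3 = (-0.3651)·4 + 0.7303·0 + (-0.5477)·3 + (-0.1826)·3 = -3.6515; e_2·a_3 = (-0.9309)·4 + (-0.2864)·0 + 0.2148·3 + 0.0716·3 = -2.8645.
u_3 = a_3 + 3.6515·e_1 + 2.8645·e_2 = (0.0000, 1.8462, 1.6154, 2.5385).
‖u_3‖ = 3.5301, so e_3 = (0.0000, 0.5230, 0.4576, 0.7191).
Qᵀb = (-1.6432, -2.5780, 0.4576).
Back-substitute: x_3 = 0.4576/3.5301 = 0.1296.
x_2 = (-2.5780 + 2.8645·0.1296)/0.9309 = -2.3704.
x_1 = (-1.6432 + 5.1121·(-2.3704) + 3.6515·0.1296)/5.4772 = -2.4259.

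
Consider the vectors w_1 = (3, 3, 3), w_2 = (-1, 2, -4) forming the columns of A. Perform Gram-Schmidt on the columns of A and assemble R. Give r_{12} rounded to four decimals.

w_1 = (3, 3, 3); ‖w_1‖ = 5.1962, so e_1 = (0.5774, 0.5774, 0.5774).
r_{12} = e_1·w_2 = -1.7321.

r_{12} = -1.7321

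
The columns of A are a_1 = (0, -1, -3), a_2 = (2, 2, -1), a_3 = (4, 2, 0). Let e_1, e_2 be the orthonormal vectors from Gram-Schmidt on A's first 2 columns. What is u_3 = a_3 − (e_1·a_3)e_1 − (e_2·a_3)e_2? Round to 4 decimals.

a_1 = (0, -1, -3); ‖a_1‖ = 3.1623, so e_1 = (0.0000, -0.3162, -0.9487).
e_1·a_2 = 0.0000·2 + (-0.3162)·2 + (-0.9487)·(-1) = 0.3162.
u_2 = a_2 − 0.3162·e_1 = (2.0000, 2.1000, -0.7000).
‖u_2‖ = 2.9833, so e_2 = (0.6704, 0.7039, -0.2346).
e_1·a_3 = 0.0000·4 + (-0.3162)·2 + (-0.9487)·0 = -0.6325; e_2·a_3 = 0.6704·4 + 0.7039·2 + (-0.2346)·0 = 4.0894.
u_3 = a_3 + 0.6325·e_1 − 4.0894·e_2 = (1.2584, -1.0787, 0.3596).

u_3 = (1.2584, -1.0787, 0.3596)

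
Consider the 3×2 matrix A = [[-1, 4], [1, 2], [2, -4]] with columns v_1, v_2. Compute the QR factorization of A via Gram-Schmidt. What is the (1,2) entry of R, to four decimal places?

r_{12} = -4.0825

e_1 = v_1/‖v_1‖ = (-1, 1, 2)/2.4495 = (-0.4082, 0.4082, 0.8165).
r_{12} = e_1·v_2 = -4.0825.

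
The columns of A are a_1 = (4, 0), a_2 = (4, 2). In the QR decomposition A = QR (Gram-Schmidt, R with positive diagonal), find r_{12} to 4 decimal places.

a_1 = (4, 0); ‖a_1‖ = 4.0000, so e_1 = (1.0000, 0.0000).
r_{12} = e_1·a_2 = 4.0000.

r_{12} = 4.0000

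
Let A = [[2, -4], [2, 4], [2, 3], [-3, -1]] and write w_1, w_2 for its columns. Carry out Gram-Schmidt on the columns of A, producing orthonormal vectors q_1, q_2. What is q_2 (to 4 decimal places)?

q_2 = (-0.7865, 0.5089, 0.3470, 0.0463)

w_1 = (2, 2, 2, -3); ‖w_1‖ = 4.5826, so q_1 = (0.4364, 0.4364, 0.4364, -0.6547).
q_1·w_2 = 0.4364·(-4) + 0.4364·4 + 0.4364·3 + (-0.6547)·(-1) = 1.9640.
u_2 = w_2 − 1.9640·q_1 = (-4.8571, 3.1429, 2.1429, 0.2857).
‖u_2‖ = 6.1760, so q_2 = (-0.7865, 0.5089, 0.3470, 0.0463).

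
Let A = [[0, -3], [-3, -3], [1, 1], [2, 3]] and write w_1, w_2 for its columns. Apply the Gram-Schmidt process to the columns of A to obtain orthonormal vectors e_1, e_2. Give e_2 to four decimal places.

e_1 = w_1/‖w_1‖ = (0, -3, 1, 2)/3.7417 = (0.0000, -0.8018, 0.2673, 0.5345).
r_{12} = e_1·w_2 = 4.2762.
u_2 = w_2 − 4.2762·e_1 = (-3.0000, 0.4286, -0.1429, 0.7143).
‖u_2‖ = 3.1168, so e_2 = (-0.9625, 0.1375, -0.0458, 0.2292).

e_2 = (-0.9625, 0.1375, -0.0458, 0.2292)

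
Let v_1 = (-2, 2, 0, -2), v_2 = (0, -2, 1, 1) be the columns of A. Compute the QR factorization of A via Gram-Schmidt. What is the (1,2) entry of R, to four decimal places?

r_{12} = -1.7321

v_1 = (-2, 2, 0, -2); ‖v_1‖ = 3.4641, so q_1 = (-0.5774, 0.5774, 0.0000, -0.5774).
r_{12} = q_1·v_2 = -1.7321.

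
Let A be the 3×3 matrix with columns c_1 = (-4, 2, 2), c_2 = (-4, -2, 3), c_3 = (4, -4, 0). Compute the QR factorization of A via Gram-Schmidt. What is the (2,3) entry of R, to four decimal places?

r_{23} = 2.5400

c_1 = (-4, 2, 2); ‖c_1‖ = 4.8990, so q_1 = (-0.8165, 0.4082, 0.4082).
q_1·c_2 = (-0.8165)·(-4) + 0.4082·(-2) + 0.4082·3 = 3.6742.
u_2 = c_2 − 3.6742·q_1 = (-1.0000, -3.5000, 1.5000).
‖u_2‖ = 3.9370, so q_2 = (-0.2540, -0.8890, 0.3810).
r_{23} = q_2·c_3 = 2.5400.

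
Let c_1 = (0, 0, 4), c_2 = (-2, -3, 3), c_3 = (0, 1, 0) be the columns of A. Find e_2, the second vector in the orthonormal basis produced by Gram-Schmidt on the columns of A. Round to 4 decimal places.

e_2 = (-0.5547, -0.8321, 0.0000)

c_1 = (0, 0, 4); ‖c_1‖ = 4.0000, so e_1 = (0.0000, 0.0000, 1.0000).
e_1·c_2 = 0.0000·(-2) + 0.0000·(-3) + 1.0000·3 = 3.0000.
u_2 = c_2 − 3.0000·e_1 = (-2.0000, -3.0000, 0.0000).
‖u_2‖ = 3.6056, so e_2 = (-0.5547, -0.8321, 0.0000).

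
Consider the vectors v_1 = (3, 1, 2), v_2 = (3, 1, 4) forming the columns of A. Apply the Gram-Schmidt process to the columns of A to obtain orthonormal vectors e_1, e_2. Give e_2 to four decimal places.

e_1 = v_1/‖v_1‖ = (3, 1, 2)/3.7417 = (0.8018, 0.2673, 0.5345).
r_{12} = e_1·v_2 = 4.8107.
u_2 = v_2 − 4.8107·e_1 = (-0.8571, -0.2857, 1.4286).
‖u_2‖ = 1.6903, so e_2 = (-0.5071, -0.1690, 0.8452).

e_2 = (-0.5071, -0.1690, 0.8452)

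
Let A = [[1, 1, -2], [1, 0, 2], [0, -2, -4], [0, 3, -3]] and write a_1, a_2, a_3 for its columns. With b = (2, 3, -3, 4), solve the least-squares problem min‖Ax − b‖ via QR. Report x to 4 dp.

x = (1.8316, 1.3368, 0.1821)

e_1 = a_1/‖a_1‖ = (1, 1, 0, 0)/1.4142 = (0.7071, 0.7071, 0.0000, 0.0000).
r_{12} = e_1·a_2 = 0.7071.
u_2 = a_2 − 0.7071·e_1 = (0.5000, -0.5000, -2.0000, 3.0000).
‖u_2‖ = 3.6742, so e_2 = (0.1361, -0.1361, -0.5443, 0.8165).
r_{13} = e_1·a_3 = 0.0000; r_{23} = e_2·a_3 = -0.8165.
u_3 = a_3 + 0.0000·e_1 + 0.8165·e_2 = (-1.8889, 1.8889, -4.4444, -2.3333).
‖u_3‖ = 5.6862, so e_3 = (-0.3322, 0.3322, -0.7816, -0.4103).
Qᵀb = (3.5355, 4.7629, 1.0356).
Back-substitute: x_3 = 1.0356/5.6862 = 0.1821.
x_2 = (4.7629 + 0.8165·0.1821)/3.6742 = 1.3368.
x_1 = (3.5355 − 0.7071·1.3368 + 0.0000·0.1821)/1.4142 = 1.8316.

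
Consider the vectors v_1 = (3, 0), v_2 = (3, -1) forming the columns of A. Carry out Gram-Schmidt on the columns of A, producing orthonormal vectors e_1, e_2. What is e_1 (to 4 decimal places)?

e_1 = (1.0000, 0.0000)

e_1 = v_1/‖v_1‖ = (3, 0)/3.0000 = (1.0000, 0.0000).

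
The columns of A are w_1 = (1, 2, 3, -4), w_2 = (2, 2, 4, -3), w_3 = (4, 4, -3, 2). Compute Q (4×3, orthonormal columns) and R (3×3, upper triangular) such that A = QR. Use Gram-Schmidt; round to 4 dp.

w_1 = (1, 2, 3, -4); ‖w_1‖ = 5.4772, so e_1 = (0.1826, 0.3651, 0.5477, -0.7303).
e_1·w_2 = 0.1826·2 + 0.3651·2 + 0.5477·4 + (-0.7303)·(-3) = 5.4772.
u_2 = w_2 − 5.4772·e_1 = (1.0000, 0.0000, 1.0000, 1.0000).
‖u_2‖ = 1.7321, so e_2 = (0.5774, 0.0000, 0.5774, 0.5774).
e_1·w_3 = 0.1826·4 + 0.3651·4 + 0.5477·(-3) + (-0.7303)·2 = -0.9129; e_2·w_3 = 0.5774·4 + 0.0000·4 + 0.5774·(-3) + 0.5774·2 = 1.7321.
u_3 = w_3 + 0.9129·e_1 − 1.7321·e_2 = (3.1667, 4.3333, -3.5000, 0.3333).
‖u_3‖ = 6.4161, so e_3 = (0.4935, 0.6754, -0.5455, 0.0520).

Q = [[0.1826, 0.5774, 0.4935], [0.3651, 0.0000, 0.6754], [0.5477, 0.5774, -0.5455], [-0.7303, 0.5774, 0.0520]], R = [[5.4772, 5.4772, -0.9129], [0.0000, 1.7321, 1.7321], [0.0000, 0.0000, 6.4161]]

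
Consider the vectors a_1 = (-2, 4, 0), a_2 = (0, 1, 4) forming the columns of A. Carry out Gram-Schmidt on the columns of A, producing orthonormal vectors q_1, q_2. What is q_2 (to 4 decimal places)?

q_2 = (0.0994, 0.0497, 0.9938)

q_1 = a_1/‖a_1‖ = (-2, 4, 0)/4.4721 = (-0.4472, 0.8944, 0.0000).
r_{12} = q_1·a_2 = 0.8944.
u_2 = a_2 − 0.8944·q_1 = (0.4000, 0.2000, 4.0000).
‖u_2‖ = 4.0249, so q_2 = (0.0994, 0.0497, 0.9938).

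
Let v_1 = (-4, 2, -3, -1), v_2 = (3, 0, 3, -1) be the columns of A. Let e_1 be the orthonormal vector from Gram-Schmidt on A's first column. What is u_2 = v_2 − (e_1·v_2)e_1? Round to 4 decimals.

e_1 = v_1/‖v_1‖ = (-4, 2, -3, -1)/5.4772 = (-0.7303, 0.3651, -0.5477, -0.1826).
r_{12} = e_1·v_2 = -3.6515.
u_2 = v_2 + 3.6515·e_1 = (0.3333, 1.3333, 1.0000, -1.6667).

u_2 = (0.3333, 1.3333, 1.0000, -1.6667)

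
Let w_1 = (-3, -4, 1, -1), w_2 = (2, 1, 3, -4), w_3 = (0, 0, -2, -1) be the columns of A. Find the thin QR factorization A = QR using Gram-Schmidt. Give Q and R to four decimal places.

Q = [[-0.5774, 0.3060, 0.0034], [-0.7698, 0.1020, -0.0495], [0.1925, 0.5712, -0.7939], [-0.1925, -0.7548, -0.6061]], R = [[5.1962, -0.5774, -0.1925], [0.0000, 5.4467, -0.3876], [0.0000, 0.0000, 2.1938]]

w_1 = (-3, -4, 1, -1); ‖w_1‖ = 5.1962, so q_1 = (-0.5774, -0.7698, 0.1925, -0.1925).
q_1·w_2 = (-0.5774)·2 + (-0.7698)·1 + 0.1925·3 + (-0.1925)·(-4) = -0.5774.
u_2 = w_2 + 0.5774·q_1 = (1.6667, 0.5556, 3.1111, -4.1111).
‖u_2‖ = 5.4467, so q_2 = (0.3060, 0.1020, 0.5712, -0.7548).
q_1·w_3 = (-0.5774)·0 + (-0.7698)·0 + 0.1925·(-2) + (-0.1925)·(-1) = -0.1925; q_2·w_3 = 0.3060·0 + 0.1020·0 + 0.5712·(-2) + (-0.7548)·(-1) = -0.3876.
u_3 = w_3 + 0.1925·q_1 + 0.3876·q_2 = (0.0075, -0.1086, -1.7416, -1.3296).
‖u_3‖ = 2.1938, so q_3 = (0.0034, -0.0495, -0.7939, -0.6061).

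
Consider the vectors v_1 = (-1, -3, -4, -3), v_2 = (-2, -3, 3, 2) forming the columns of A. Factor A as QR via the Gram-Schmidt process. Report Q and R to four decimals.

Q = [[-0.1690, -0.4436], [-0.5071, -0.7258], [-0.6761, 0.4436], [-0.5071, 0.2823]], R = [[5.9161, -1.1832], [0.0000, 4.9598]]

q_1 = v_1/‖v_1‖ = (-1, -3, -4, -3)/5.9161 = (-0.1690, -0.5071, -0.6761, -0.5071).
r_{12} = q_1·v_2 = -1.1832.
u_2 = v_2 + 1.1832·q_1 = (-2.2000, -3.6000, 2.2000, 1.4000).
‖u_2‖ = 4.9598, so q_2 = (-0.4436, -0.7258, 0.4436, 0.2823).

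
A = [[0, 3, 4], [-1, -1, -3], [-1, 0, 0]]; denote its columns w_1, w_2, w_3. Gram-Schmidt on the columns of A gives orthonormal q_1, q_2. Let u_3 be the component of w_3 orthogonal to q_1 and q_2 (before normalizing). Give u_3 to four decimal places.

u_3 = (-0.2632, -0.7895, 0.7895)

q_1 = w_1/‖w_1‖ = (0, -1, -1)/1.4142 = (0.0000, -0.7071, -0.7071).
r_{12} = q_1·w_2 = 0.7071.
u_2 = w_2 − 0.7071·q_1 = (3.0000, -0.5000, 0.5000).
‖u_2‖ = 3.0822, so q_2 = (0.9733, -0.1622, 0.1622).
r_{13} = q_1·w_3 = 2.1213; r_{23} = q_2·w_3 = 4.3800.
u_3 = w_3 − 2.1213·q_1 − 4.3800·q_2 = (-0.2632, -0.7895, 0.7895).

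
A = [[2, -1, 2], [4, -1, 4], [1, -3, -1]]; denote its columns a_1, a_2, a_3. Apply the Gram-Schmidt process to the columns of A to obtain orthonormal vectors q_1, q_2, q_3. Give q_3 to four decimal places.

q_3 = (0.8981, -0.4082, -0.1633)

q_1 = a_1/‖a_1‖ = (2, 4, 1)/4.5826 = (0.4364, 0.8729, 0.2182).
r_{12} = q_1·a_2 = -1.9640.
u_2 = a_2 + 1.9640·q_1 = (-0.1429, 0.7143, -2.5714).
‖u_2‖ = 2.6726, so q_2 = (-0.0535, 0.2673, -0.9621).
r_{13} = q_1·a_3 = 4.1461; r_{23} = q_2·a_3 = 1.9243.
u_3 = a_3 − 4.1461·q_1 − 1.9243·q_2 = (0.2933, -0.1333, -0.0533).
‖u_3‖ = 0.3266, so q_3 = (0.8981, -0.4082, -0.1633).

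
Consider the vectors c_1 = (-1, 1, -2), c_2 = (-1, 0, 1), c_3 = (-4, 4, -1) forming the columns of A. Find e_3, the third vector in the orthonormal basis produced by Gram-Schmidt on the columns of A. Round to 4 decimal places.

c_1 = (-1, 1, -2); ‖c_1‖ = 2.4495, so e_1 = (-0.4082, 0.4082, -0.8165).
e_1·c_2 = (-0.4082)·(-1) + 0.4082·0 + (-0.8165)·1 = -0.4082.
u_2 = c_2 + 0.4082·e_1 = (-1.1667, 0.1667, 0.6667).
‖u_2‖ = 1.3540, so e_2 = (-0.8616, 0.1231, 0.4924).
e_1·c_3 = (-0.4082)·(-4) + 0.4082·4 + (-0.8165)·(-1) = 4.0825; e_2·c_3 = (-0.8616)·(-4) + 0.1231·4 + 0.4924·(-1) = 3.4466.
u_3 = c_3 − 4.0825·e_1 − 3.4466·e_2 = (0.6364, 1.9091, 0.6364).
‖u_3‖ = 2.1106, so e_3 = (0.3015, 0.9045, 0.3015).

e_3 = (0.3015, 0.9045, 0.3015)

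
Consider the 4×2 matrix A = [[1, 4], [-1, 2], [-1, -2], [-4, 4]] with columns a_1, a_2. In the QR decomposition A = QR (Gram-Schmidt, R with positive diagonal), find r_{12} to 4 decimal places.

r_{12} = -2.7530

q_1 = a_1/‖a_1‖ = (1, -1, -1, -4)/4.3589 = (0.2294, -0.2294, -0.2294, -0.9177).
r_{12} = q_1·a_2 = -2.7530.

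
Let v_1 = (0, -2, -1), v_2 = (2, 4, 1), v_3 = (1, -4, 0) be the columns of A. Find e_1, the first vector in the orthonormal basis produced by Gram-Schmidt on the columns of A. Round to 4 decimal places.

e_1 = (0.0000, -0.8944, -0.4472)

v_1 = (0, -2, -1); ‖v_1‖ = 2.2361, so e_1 = (0.0000, -0.8944, -0.4472).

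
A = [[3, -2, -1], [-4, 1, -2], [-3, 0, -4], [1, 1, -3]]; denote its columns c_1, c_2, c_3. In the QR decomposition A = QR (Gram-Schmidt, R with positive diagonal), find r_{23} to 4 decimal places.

e_1 = c_1/‖c_1‖ = (3, -4, -3, 1)/5.9161 = (0.5071, -0.6761, -0.5071, 0.1690).
r_{12} = e_1·c_2 = -1.5213.
u_2 = c_2 + 1.5213·e_1 = (-1.2286, -0.0286, -0.7714, 1.2571).
‖u_2‖ = 1.9198, so e_2 = (-0.6399, -0.0149, -0.4018, 0.6548).
r_{23} = e_2·c_3 = 0.3125.

r_{23} = 0.3125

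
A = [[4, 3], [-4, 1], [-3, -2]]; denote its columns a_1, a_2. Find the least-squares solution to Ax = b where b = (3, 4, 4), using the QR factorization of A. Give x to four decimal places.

a_1 = (4, -4, -3); ‖a_1‖ = 6.4031, so q_1 = (0.6247, -0.6247, -0.4685).
q_1·a_2 = 0.6247·3 + (-0.6247)·1 + (-0.4685)·(-2) = 2.1864.
u_2 = a_2 − 2.1864·q_1 = (1.6341, 2.3659, -0.9756).
‖u_2‖ = 3.0364, so q_2 = (0.5382, 0.7792, -0.3213).
Qᵀb = (-2.4988, 3.4460).
Back-substitute: x_2 = 3.4460/3.0364 = 1.1349.
x_1 = (-2.4988 − 2.1864·1.1349)/6.4031 = -0.7778.

x = (-0.7778, 1.1349)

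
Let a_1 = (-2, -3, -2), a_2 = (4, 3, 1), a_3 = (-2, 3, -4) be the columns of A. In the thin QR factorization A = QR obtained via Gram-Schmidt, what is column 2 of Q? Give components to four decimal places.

q_2 = (0.8085, -0.1617, -0.5659)

q_1 = a_1/‖a_1‖ = (-2, -3, -2)/4.1231 = (-0.4851, -0.7276, -0.4851).
r_{12} = q_1·a_2 = -4.6082.
u_2 = a_2 + 4.6082·q_1 = (1.7647, -0.3529, -1.2353).
‖u_2‖ = 2.1828, so q_2 = (0.8085, -0.1617, -0.5659).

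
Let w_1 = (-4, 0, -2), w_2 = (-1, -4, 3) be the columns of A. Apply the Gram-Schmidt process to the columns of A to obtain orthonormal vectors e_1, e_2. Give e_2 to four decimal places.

e_2 = (-0.2756, -0.7875, 0.5512)

w_1 = (-4, 0, -2); ‖w_1‖ = 4.4721, so e_1 = (-0.8944, 0.0000, -0.4472).
e_1·w_2 = (-0.8944)·(-1) + 0.0000·(-4) + (-0.4472)·3 = -0.4472.
u_2 = w_2 + 0.4472·e_1 = (-1.4000, -4.0000, 2.8000).
‖u_2‖ = 5.0794, so e_2 = (-0.2756, -0.7875, 0.5512).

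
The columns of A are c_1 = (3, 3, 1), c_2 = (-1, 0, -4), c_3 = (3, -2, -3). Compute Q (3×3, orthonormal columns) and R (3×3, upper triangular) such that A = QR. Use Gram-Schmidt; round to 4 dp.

Q = [[0.6882, 0.0277, 0.7249], [0.6882, 0.2910, -0.6645], [0.2294, -0.9563, -0.1812]], R = [[4.3589, -1.6059, 0.0000], [0.0000, 3.7975, 2.3700], [0.0000, 0.0000, 4.0476]]

c_1 = (3, 3, 1); ‖c_1‖ = 4.3589, so e_1 = (0.6882, 0.6882, 0.2294).
e_1·c_2 = 0.6882·(-1) + 0.6882·0 + 0.2294·(-4) = -1.6059.
u_2 = c_2 + 1.6059·e_1 = (0.1053, 1.1053, -3.6316).
‖u_2‖ = 3.7975, so e_2 = (0.0277, 0.2910, -0.9563).
e_1·c_3 = 0.6882·3 + 0.6882·(-2) + 0.2294·(-3) = 0.0000; e_2·c_3 = 0.0277·3 + 0.2910·(-2) + (-0.9563)·(-3) = 2.3700.
u_3 = c_3 + 0.0000·e_1 − 2.3700·e_2 = (2.9343, -2.6898, -0.7336).
‖u_3‖ = 4.0476, so e_3 = (0.7249, -0.6645, -0.1812).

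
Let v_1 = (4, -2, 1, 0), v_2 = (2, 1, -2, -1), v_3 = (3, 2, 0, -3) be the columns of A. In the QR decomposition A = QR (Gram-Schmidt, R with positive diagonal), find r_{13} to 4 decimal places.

r_{13} = 1.7457

e_1 = v_1/‖v_1‖ = (4, -2, 1, 0)/4.5826 = (0.8729, -0.4364, 0.2182, 0.0000).
r_{13} = e_1·v_3 = 1.7457.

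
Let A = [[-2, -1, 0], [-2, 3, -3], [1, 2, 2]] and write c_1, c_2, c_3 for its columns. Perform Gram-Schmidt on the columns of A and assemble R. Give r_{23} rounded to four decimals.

r_{23} = -0.8752

c_1 = (-2, -2, 1); ‖c_1‖ = 3.0000, so q_1 = (-0.6667, -0.6667, 0.3333).
q_1·c_2 = (-0.6667)·(-1) + (-0.6667)·3 + 0.3333·2 = -0.6667.
u_2 = c_2 + 0.6667·q_1 = (-1.4444, 2.5556, 2.2222).
‖u_2‖ = 3.6818, so q_2 = (-0.3923, 0.6941, 0.6036).
r_{23} = q_2·c_3 = -0.8752.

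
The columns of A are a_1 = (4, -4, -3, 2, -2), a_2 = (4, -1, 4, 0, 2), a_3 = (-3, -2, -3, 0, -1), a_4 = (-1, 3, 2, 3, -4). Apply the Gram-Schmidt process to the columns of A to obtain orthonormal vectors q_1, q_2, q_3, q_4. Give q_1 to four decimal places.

a_1 = (4, -4, -3, 2, -2); ‖a_1‖ = 7.0000, so q_1 = (0.5714, -0.5714, -0.4286, 0.2857, -0.2857).

q_1 = (0.5714, -0.5714, -0.4286, 0.2857, -0.2857)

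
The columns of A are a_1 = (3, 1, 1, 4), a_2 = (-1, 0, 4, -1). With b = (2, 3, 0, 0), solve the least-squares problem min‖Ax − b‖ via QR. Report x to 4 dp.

x = (0.3270, -0.0566)

a_1 = (3, 1, 1, 4); ‖a_1‖ = 5.1962, so q_1 = (0.5774, 0.1925, 0.1925, 0.7698).
q_1·a_2 = 0.5774·(-1) + 0.1925·0 + 0.1925·4 + 0.7698·(-1) = -0.5774.
u_2 = a_2 + 0.5774·q_1 = (-0.6667, 0.1111, 4.1111, -0.5556).
‖u_2‖ = 4.2032, so q_2 = (-0.1586, 0.0264, 0.9781, -0.1322).
Qᵀb = (1.7321, -0.2379).
Back-substitute: x_2 = -0.2379/4.2032 = -0.0566.
x_1 = (1.7321 + 0.5774·(-0.0566))/5.1962 = 0.3270.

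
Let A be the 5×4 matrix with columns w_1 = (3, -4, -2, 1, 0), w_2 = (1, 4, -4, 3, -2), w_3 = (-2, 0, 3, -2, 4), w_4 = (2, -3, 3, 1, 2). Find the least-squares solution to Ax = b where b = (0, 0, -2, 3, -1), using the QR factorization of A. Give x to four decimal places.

x = (0.1380, 0.4289, -0.1161, 0.1610)

w_1 = (3, -4, -2, 1, 0); ‖w_1‖ = 5.4772, so q_1 = (0.5477, -0.7303, -0.3651, 0.1826, 0.0000).
q_1·w_2 = 0.5477·1 + (-0.7303)·4 + (-0.3651)·(-4) + 0.1826·3 + 0.0000·(-2) = -0.3651.
u_2 = w_2 + 0.3651·q_1 = (1.2000, 3.7333, -4.1333, 3.0667, -2.0000).
‖u_2‖ = 6.7725, so q_2 = (0.1772, 0.5512, -0.6103, 0.4528, -0.2953).
q_1·w_3 = 0.5477·(-2) + (-0.7303)·0 + (-0.3651)·3 + 0.1826·(-2) + 0.0000·4 = -2.5560; q_2·w_3 = 0.1772·(-2) + 0.5512·0 + (-0.6103)·3 + 0.4528·(-2) + (-0.2953)·4 = -4.2722.
u_3 = w_3 + 2.5560·q_1 + 4.2722·q_2 = (0.1570, 0.4884, -0.5407, 0.4012, 2.7384).
‖u_3‖ = 2.8662, so q_3 = (0.0548, 0.1704, -0.1886, 0.1400, 0.9554).
q_1·w_4 = 0.5477·2 + (-0.7303)·(-3) + (-0.3651)·3 + 0.1826·1 + 0.0000·2 = 2.3735; q_2·w_4 = 0.1772·2 + 0.5512·(-3) + (-0.6103)·3 + 0.4528·1 + (-0.2953)·2 = -3.2681; q_3·w_4 = 0.0548·2 + 0.1704·(-3) + (-0.1886)·3 + 0.1400·1 + 0.9554·2 = 1.0832.
u_4 = w_4 − 2.3735·q_1 + 3.2681·q_2 − 1.0832·q_3 = (1.2197, 0.3503, 2.0764, 1.8949, 0.0000).
‖u_4‖ = 3.0843, so q_4 = (0.3955, 0.1136, 0.6732, 0.6144, 0.0000).
Qᵀb = (1.2780, 2.8744, -0.1582, 0.4967).
Back-substitute: x_4 = 0.4967/3.0843 = 0.1610.
x_3 = (-0.1582 − 1.0832·0.1610)/2.8662 = -0.1161.
x_2 = (2.8744 + 4.2722·(-0.1161) + 3.2681·0.1610)/6.7725 = 0.4289.
x_1 = (1.2780 + 0.3651·0.4289 + 2.5560·(-0.1161) − 2.3735·0.1610)/5.4772 = 0.1380.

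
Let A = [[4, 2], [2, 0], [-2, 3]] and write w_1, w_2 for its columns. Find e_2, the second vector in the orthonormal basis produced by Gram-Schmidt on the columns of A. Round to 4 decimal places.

e_2 = (0.4652, -0.0465, 0.8840)

e_1 = w_1/‖w_1‖ = (4, 2, -2)/4.8990 = (0.8165, 0.4082, -0.4082).
r_{12} = e_1·w_2 = 0.4082.
u_2 = w_2 − 0.4082·e_1 = (1.6667, -0.1667, 3.1667).
‖u_2‖ = 3.5824, so e_2 = (0.4652, -0.0465, 0.8840).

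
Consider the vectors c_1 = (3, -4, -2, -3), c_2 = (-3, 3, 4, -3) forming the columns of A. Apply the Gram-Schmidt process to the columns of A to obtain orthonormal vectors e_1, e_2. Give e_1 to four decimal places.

e_1 = (0.4867, -0.6489, -0.3244, -0.4867)

c_1 = (3, -4, -2, -3); ‖c_1‖ = 6.1644, so e_1 = (0.4867, -0.6489, -0.3244, -0.4867).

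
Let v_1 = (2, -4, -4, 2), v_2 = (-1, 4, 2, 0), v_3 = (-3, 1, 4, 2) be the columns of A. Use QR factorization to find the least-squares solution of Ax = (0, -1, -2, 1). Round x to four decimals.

x = (0.5370, 0.2634, 0.0288)

v_1 = (2, -4, -4, 2); ‖v_1‖ = 6.3246, so e_1 = (0.3162, -0.6325, -0.6325, 0.3162).
e_1·v_2 = 0.3162·(-1) + (-0.6325)·4 + (-0.6325)·2 + 0.3162·0 = -4.1110.
u_2 = v_2 + 4.1110·e_1 = (0.3000, 1.4000, -0.6000, 1.3000).
‖u_2‖ = 2.0248, so e_2 = (0.1482, 0.6914, -0.2963, 0.6420).
e_1·v_3 = 0.3162·(-3) + (-0.6325)·1 + (-0.6325)·4 + 0.3162·2 = -3.4785; e_2·v_3 = 0.1482·(-3) + 0.6914·1 + (-0.2963)·4 + 0.6420·2 = 0.3457.
u_3 = v_3 + 3.4785·e_1 − 0.3457·e_2 = (-1.9512, -1.4390, 1.9024, 2.8780).
‖u_3‖ = 4.2167, so e_3 = (-0.4627, -0.3413, 0.4512, 0.6825).
Qᵀb = (2.2136, 0.5433, 0.1215).
Back-substitute: x_3 = 0.1215/4.2167 = 0.0288.
x_2 = (0.5433 − 0.3457·0.0288)/2.0248 = 0.2634.
x_1 = (2.2136 + 4.1110·0.2634 + 3.4785·0.0288)/6.3246 = 0.5370.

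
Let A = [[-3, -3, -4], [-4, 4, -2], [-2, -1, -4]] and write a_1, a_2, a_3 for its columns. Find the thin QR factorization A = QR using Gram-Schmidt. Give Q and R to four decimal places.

a_1 = (-3, -4, -2); ‖a_1‖ = 5.3852, so q_1 = (-0.5571, -0.7428, -0.3714).
q_1·a_2 = (-0.5571)·(-3) + (-0.7428)·4 + (-0.3714)·(-1) = -0.9285.
u_2 = a_2 + 0.9285·q_1 = (-3.5172, 3.3103, -1.3448).
‖u_2‖ = 5.0138, so q_2 = (-0.7015, 0.6603, -0.2682).
q_1·a_3 = (-0.5571)·(-4) + (-0.7428)·(-2) + (-0.3714)·(-4) = 5.1995; q_2·a_3 = (-0.7015)·(-4) + 0.6603·(-2) + (-0.2682)·(-4) = 2.5585.
u_3 = a_3 − 5.1995·q_1 − 2.5585·q_2 = (0.6914, 0.1728, -1.3827).
‖u_3‖ = 1.5556, so q_3 = (0.4444, 0.1111, -0.8889).

Q = [[-0.5571, -0.7015, 0.4444], [-0.7428, 0.6603, 0.1111], [-0.3714, -0.2682, -0.8889]], R = [[5.3852, -0.9285, 5.1995], [0.0000, 5.0138, 2.5585], [0.0000, 0.0000, 1.5556]]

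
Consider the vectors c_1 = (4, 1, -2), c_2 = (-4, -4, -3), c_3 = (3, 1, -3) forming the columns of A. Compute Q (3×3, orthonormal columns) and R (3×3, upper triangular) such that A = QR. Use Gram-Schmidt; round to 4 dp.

q_1 = c_1/‖c_1‖ = (4, 1, -2)/4.5826 = (0.8729, 0.2182, -0.4364).
r_{12} = q_1·c_2 = -3.0551.
u_2 = c_2 + 3.0551·q_1 = (-1.3333, -3.3333, -4.3333).
‖u_2‖ = 5.6273, so q_2 = (-0.2369, -0.5923, -0.7701).
r_{13} = q_1·c_3 = 4.1461; r_{23} = q_2·c_3 = 1.0070.
u_3 = c_3 − 4.1461·q_1 − 1.0070·q_2 = (-0.3805, 0.6917, -0.4150).
‖u_3‖ = 0.8919, so q_3 = (-0.4266, 0.7756, -0.4653).

Q = [[0.8729, -0.2369, -0.4266], [0.2182, -0.5923, 0.7756], [-0.4364, -0.7701, -0.4653]], R = [[4.5826, -3.0551, 4.1461], [0.0000, 5.6273, 1.0070], [0.0000, 0.0000, 0.8919]]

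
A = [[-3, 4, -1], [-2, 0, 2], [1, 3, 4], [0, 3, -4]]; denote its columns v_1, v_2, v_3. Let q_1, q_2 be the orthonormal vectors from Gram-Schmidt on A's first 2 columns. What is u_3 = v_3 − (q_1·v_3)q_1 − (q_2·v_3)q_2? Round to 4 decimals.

u_3 = (-0.2051, 2.3342, 4.0532, -3.7797)

q_1 = v_1/‖v_1‖ = (-3, -2, 1, 0)/3.7417 = (-0.8018, -0.5345, 0.2673, 0.0000).
r_{12} = q_1·v_2 = -2.4054.
u_2 = v_2 + 2.4054·q_1 = (2.0714, -1.2857, 3.6429, 3.0000).
‖u_2‖ = 5.3117, so q_2 = (0.3900, -0.2421, 0.6858, 0.5648).
r_{13} = q_1·v_3 = 0.8018; r_{23} = q_2·v_3 = -0.3900.
u_3 = v_3 − 0.8018·q_1 + 0.3900·q_2 = (-0.2051, 2.3342, 4.0532, -3.7797).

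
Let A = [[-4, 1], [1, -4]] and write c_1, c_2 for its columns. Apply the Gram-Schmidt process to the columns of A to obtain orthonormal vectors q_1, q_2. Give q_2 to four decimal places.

q_2 = (-0.2425, -0.9701)

q_1 = c_1/‖c_1‖ = (-4, 1)/4.1231 = (-0.9701, 0.2425).
r_{12} = q_1·c_2 = -1.9403.
u_2 = c_2 + 1.9403·q_1 = (-0.8824, -3.5294).
‖u_2‖ = 3.6380, so q_2 = (-0.2425, -0.9701).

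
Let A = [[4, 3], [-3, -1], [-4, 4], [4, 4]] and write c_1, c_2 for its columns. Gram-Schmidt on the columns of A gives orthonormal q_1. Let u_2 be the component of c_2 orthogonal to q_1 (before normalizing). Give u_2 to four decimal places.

u_2 = (1.9474, -0.2105, 5.0526, 2.9474)

q_1 = c_1/‖c_1‖ = (4, -3, -4, 4)/7.5498 = (0.5298, -0.3974, -0.5298, 0.5298).
r_{12} = q_1·c_2 = 1.9868.
u_2 = c_2 − 1.9868·q_1 = (1.9474, -0.2105, 5.0526, 2.9474).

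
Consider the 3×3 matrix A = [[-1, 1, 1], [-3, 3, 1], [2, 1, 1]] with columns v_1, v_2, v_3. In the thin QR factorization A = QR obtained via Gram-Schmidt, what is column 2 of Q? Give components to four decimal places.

q_1 = v_1/‖v_1‖ = (-1, -3, 2)/3.7417 = (-0.2673, -0.8018, 0.5345).
r_{12} = q_1·v_2 = -2.1381.
u_2 = v_2 + 2.1381·q_1 = (0.4286, 1.2857, 2.1429).
‖u_2‖ = 2.5355, so q_2 = (0.1690, 0.5071, 0.8452).

q_2 = (0.1690, 0.5071, 0.8452)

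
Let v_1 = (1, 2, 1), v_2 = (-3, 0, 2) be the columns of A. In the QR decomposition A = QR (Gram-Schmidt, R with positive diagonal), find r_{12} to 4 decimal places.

r_{12} = -0.4082

e_1 = v_1/‖v_1‖ = (1, 2, 1)/2.4495 = (0.4082, 0.8165, 0.4082).
r_{12} = e_1·v_2 = -0.4082.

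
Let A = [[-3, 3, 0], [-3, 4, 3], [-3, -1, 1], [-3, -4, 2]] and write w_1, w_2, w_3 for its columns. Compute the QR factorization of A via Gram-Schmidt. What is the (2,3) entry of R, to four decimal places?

e_1 = w_1/‖w_1‖ = (-3, -3, -3, -3)/6.0000 = (-0.5000, -0.5000, -0.5000, -0.5000).
r_{12} = e_1·w_2 = -1.0000.
u_2 = w_2 + 1.0000·e_1 = (2.5000, 3.5000, -1.5000, -4.5000).
‖u_2‖ = 6.4031, so e_2 = (0.3904, 0.5466, -0.2343, -0.7028).
r_{23} = e_2·w_3 = 0.0000.

r_{23} = 0.0000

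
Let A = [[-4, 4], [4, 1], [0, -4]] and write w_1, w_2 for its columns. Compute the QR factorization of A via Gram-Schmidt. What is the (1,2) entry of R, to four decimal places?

r_{12} = -2.1213

w_1 = (-4, 4, 0); ‖w_1‖ = 5.6569, so q_1 = (-0.7071, 0.7071, 0.0000).
r_{12} = q_1·w_2 = -2.1213.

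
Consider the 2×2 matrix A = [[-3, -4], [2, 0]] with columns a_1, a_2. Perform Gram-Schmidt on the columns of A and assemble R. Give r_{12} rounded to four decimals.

a_1 = (-3, 2); ‖a_1‖ = 3.6056, so q_1 = (-0.8321, 0.5547).
r_{12} = q_1·a_2 = 3.3282.

r_{12} = 3.3282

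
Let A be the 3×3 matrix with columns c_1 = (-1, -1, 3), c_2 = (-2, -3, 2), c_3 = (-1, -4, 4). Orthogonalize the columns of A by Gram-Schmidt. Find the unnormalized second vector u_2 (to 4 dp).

c_1 = (-1, -1, 3); ‖c_1‖ = 3.3166, so q_1 = (-0.3015, -0.3015, 0.9045).
q_1·c_2 = (-0.3015)·(-2) + (-0.3015)·(-3) + 0.9045·2 = 3.3166.
u_2 = c_2 − 3.3166·q_1 = (-1.0000, -2.0000, -1.0000).

u_2 = (-1.0000, -2.0000, -1.0000)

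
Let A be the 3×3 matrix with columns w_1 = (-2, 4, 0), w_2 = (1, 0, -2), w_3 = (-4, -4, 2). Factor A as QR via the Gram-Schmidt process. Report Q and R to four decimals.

Q = [[-0.4472, 0.3651, -0.8165], [0.8944, 0.1826, -0.4082], [0.0000, -0.9129, -0.4082]], R = [[4.4721, -0.4472, -1.7889], [0.0000, 2.1909, -4.0166], [0.0000, 0.0000, 4.0825]]

q_1 = w_1/‖w_1‖ = (-2, 4, 0)/4.4721 = (-0.4472, 0.8944, 0.0000).
r_{12} = q_1·w_2 = -0.4472.
u_2 = w_2 + 0.4472·q_1 = (0.8000, 0.4000, -2.0000).
‖u_2‖ = 2.1909, so q_2 = (0.3651, 0.1826, -0.9129).
r_{13} = q_1·w_3 = -1.7889; r_{23} = q_2·w_3 = -4.0166.
u_3 = w_3 + 1.7889·q_1 + 4.0166·q_2 = (-3.3333, -1.6667, -1.6667).
‖u_3‖ = 4.0825, so q_3 = (-0.8165, -0.4082, -0.4082).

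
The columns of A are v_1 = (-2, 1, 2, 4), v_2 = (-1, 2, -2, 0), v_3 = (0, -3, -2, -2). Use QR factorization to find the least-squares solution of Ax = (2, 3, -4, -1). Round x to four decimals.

v_1 = (-2, 1, 2, 4); ‖v_1‖ = 5.0000, so e_1 = (-0.4000, 0.2000, 0.4000, 0.8000).
e_1·v_2 = (-0.4000)·(-1) + 0.2000·2 + 0.4000·(-2) + 0.8000·0 = 0.0000.
u_2 = v_2 + 0.0000·e_1 = (-1.0000, 2.0000, -2.0000, 0.0000).
‖u_2‖ = 3.0000, so e_2 = (-0.3333, 0.6667, -0.6667, 0.0000).
e_1·v_3 = (-0.4000)·0 + 0.2000·(-3) + 0.4000·(-2) + 0.8000·(-2) = -3.0000; e_2·v_3 = (-0.3333)·0 + 0.6667·(-3) + (-0.6667)·(-2) + 0.0000·(-2) = -0.6667.
u_3 = v_3 + 3.0000·e_1 + 0.6667·e_2 = (-1.4222, -1.9556, -1.2444, 0.4000).
‖u_3‖ = 2.7487, so e_3 = (-0.5174, -0.7114, -0.4527, 0.1455).
Qᵀb = (-2.6000, 4.0000, -1.5037).
Back-substitute: x_3 = -1.5037/2.7487 = -0.5471.
x_2 = (4.0000 + 0.6667·(-0.5471))/3.0000 = 1.2118.
x_1 = (-2.6000 + 0.0000·1.2118 + 3.0000·(-0.5471))/5.0000 = -0.8482.

x = (-0.8482, 1.2118, -0.5471)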